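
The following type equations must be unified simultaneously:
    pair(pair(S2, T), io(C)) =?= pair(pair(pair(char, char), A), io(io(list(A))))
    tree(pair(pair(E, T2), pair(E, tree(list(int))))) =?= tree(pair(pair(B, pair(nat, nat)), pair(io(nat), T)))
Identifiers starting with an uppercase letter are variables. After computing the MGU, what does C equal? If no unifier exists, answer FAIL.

io(list(tree(list(int))))

Decompose pair/2: pair(S2, T) =?= pair(pair(char, char), A),  io(C) =?= io(io(list(A))).
Decompose pair/2: S2 =?= pair(char, char),  T =?= A.
Bind S2 := pair(char, char); no other remaining equation mentions S2.
Bind T := A; substituting into the one remaining equation that mentions T gives: tree(pair(pair(E, T2), pair(E, tree(list(int))))) =?= tree(pair(pair(B, pair(nat, nat)), pair(io(nat), A))).
Decompose io/1: C =?= io(list(A)).
Bind C := io(list(A)); no other remaining equation mentions C.
Decompose tree/1: pair(pair(E, T2), pair(E, tree(list(int)))) =?= pair(pair(B, pair(nat, nat)), pair(io(nat), A)).
Decompose pair/2: pair(E, T2) =?= pair(B, pair(nat, nat)),  pair(E, tree(list(int))) =?= pair(io(nat), A).
Decompose pair/2: E =?= B,  T2 =?= pair(nat, nat).
Bind E := B; substituting into the one remaining equation that mentions E gives: pair(B, tree(list(int))) =?= pair(io(nat), A).
Bind T2 := pair(nat, nat); no other remaining equation mentions T2.
Decompose pair/2: B =?= io(nat),  tree(list(int)) =?= A.
Bind B := io(nat); no other remaining equation mentions B. Substituting into the earlier binding gives E := io(nat).
Bind A := tree(list(int)). Substituting into the earlier bindings gives T := tree(list(int)), C := io(list(tree(list(int)))).
MGU = { S2 ↦ pair(char, char), T ↦ tree(list(int)), C ↦ io(list(tree(list(int)))), E ↦ io(nat), T2 ↦ pair(nat, nat), B ↦ io(nat), A ↦ tree(list(int)) }, so C ↦ io(list(tree(list(int)))).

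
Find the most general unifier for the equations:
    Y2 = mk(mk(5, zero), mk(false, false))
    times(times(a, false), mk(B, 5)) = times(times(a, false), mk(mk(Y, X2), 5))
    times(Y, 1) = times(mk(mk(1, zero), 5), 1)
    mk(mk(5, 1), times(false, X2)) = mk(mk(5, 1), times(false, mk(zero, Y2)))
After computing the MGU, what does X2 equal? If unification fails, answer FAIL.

mk(zero, mk(mk(5, zero), mk(false, false)))

Bind Y2 := mk(mk(5, zero), mk(false, false)); substituting into the one remaining equation that mentions Y2 gives: mk(mk(5, 1), times(false, X2)) = mk(mk(5, 1), times(false, mk(zero, mk(mk(5, zero), mk(false, false))))).
Decompose times/2: times(a, false) = times(a, false),  mk(B, 5) = mk(mk(Y, X2), 5).
Delete trivial equation times(a, false) = times(a, false).
Decompose mk/2: B = mk(Y, X2),  5 = 5.
Bind B := mk(Y, X2); no other remaining equation mentions B.
Delete trivial equation 5 = 5.
Decompose times/2: Y = mk(mk(1, zero), 5),  1 = 1.
Bind Y := mk(mk(1, zero), 5); no other remaining equation mentions Y. Substituting into the earlier binding gives B := mk(mk(mk(1, zero), 5), X2).
Delete trivial equation 1 = 1.
Decompose mk/2: mk(5, 1) = mk(5, 1),  times(false, X2) = times(false, mk(zero, mk(mk(5, zero), mk(false, false)))).
Delete trivial equation mk(5, 1) = mk(5, 1).
Decompose times/2: false = false,  X2 = mk(zero, mk(mk(5, zero), mk(false, false))).
Delete trivial equation false = false.
Bind X2 := mk(zero, mk(mk(5, zero), mk(false, false))). Substituting into the earlier binding gives B := mk(mk(mk(1, zero), 5), mk(zero, mk(mk(5, zero), mk(false, false)))).
MGU = { Y2 := mk(mk(5, zero), mk(false, false)), B := mk(mk(mk(1, zero), 5), mk(zero, mk(mk(5, zero), mk(false, false)))), Y := mk(mk(1, zero), 5), X2 := mk(zero, mk(mk(5, zero), mk(false, false))) }, so X2 := mk(zero, mk(mk(5, zero), mk(false, false))).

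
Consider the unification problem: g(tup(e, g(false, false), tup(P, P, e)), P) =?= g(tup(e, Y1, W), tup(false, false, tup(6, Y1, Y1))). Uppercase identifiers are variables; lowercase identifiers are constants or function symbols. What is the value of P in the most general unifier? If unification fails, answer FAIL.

tup(false, false, tup(6, g(false, false), g(false, false)))

Decompose g/2: tup(e, g(false, false), tup(P, P, e)) =?= tup(e, Y1, W),  P =?= tup(false, false, tup(6, Y1, Y1)).
Decompose tup/3: e =?= e,  g(false, false) =?= Y1,  tup(P, P, e) =?= W.
Delete trivial equation e =?= e.
Bind Y1 := g(false, false); substituting into the one remaining equation that mentions Y1 gives: P =?= tup(false, false, tup(6, g(false, false), g(false, false))).
Bind W := tup(P, P, e); no other remaining equation mentions W.
Bind P := tup(false, false, tup(6, g(false, false), g(false, false))). Substituting into the earlier binding gives W := tup(tup(false, false, tup(6, g(false, false), g(false, false))), tup(false, false, tup(6, g(false, false), g(false, false))), e).
MGU = { Y1 -> g(false, false), W -> tup(tup(false, false, tup(6, g(false, false), g(false, false))), tup(false, false, tup(6, g(false, false), g(false, false))), e), P -> tup(false, false, tup(6, g(false, false), g(false, false))) }, so P -> tup(false, false, tup(6, g(false, false), g(false, false))).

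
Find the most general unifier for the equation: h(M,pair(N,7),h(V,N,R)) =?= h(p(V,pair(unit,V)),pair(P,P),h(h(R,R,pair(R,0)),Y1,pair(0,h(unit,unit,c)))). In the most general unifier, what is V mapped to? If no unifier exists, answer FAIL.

h(pair(0,h(unit,unit,c)),pair(0,h(unit,unit,c)),pair(pair(0,h(unit,unit,c)),0))

Decompose h/3: M =?= p(V,pair(unit,V)),  pair(N,7) =?= pair(P,P),  h(V,N,R) =?= h(h(R,R,pair(R,0)),Y1,pair(0,h(unit,unit,c))).
Bind M := p(V,pair(unit,V)); no other remaining equation mentions M.
Decompose pair/2: N =?= P,  7 =?= P.
Bind N := P; substituting into the one remaining equation that mentions N gives: h(V,P,R) =?= h(h(R,R,pair(R,0)),Y1,pair(0,h(unit,unit,c))).
Bind P := 7; substituting into the remaining equation gives: h(V,7,R) =?= h(h(R,R,pair(R,0)),Y1,pair(0,h(unit,unit,c))). Substituting into the earlier binding gives N := 7.
Decompose h/3: V =?= h(R,R,pair(R,0)),  7 =?= Y1,  R =?= pair(0,h(unit,unit,c)).
Bind V := h(R,R,pair(R,0)); no other remaining equation mentions V. Substituting into the earlier binding gives M := p(h(R,R,pair(R,0)),pair(unit,h(R,R,pair(R,0)))).
Bind Y1 := 7; no other remaining equation mentions Y1.
Bind R := pair(0,h(unit,unit,c)). Substituting into the earlier bindings gives M := p(h(pair(0,h(unit,unit,c)),pair(0,h(unit,unit,c)),pair(pair(0,h(unit,unit,c)),0)),pair(unit,h(pair(0,h(unit,unit,c)),pair(0,h(unit,unit,c)),pair(pair(0,h(unit,unit,c)),0)))), V := h(pair(0,h(unit,unit,c)),pair(0,h(unit,unit,c)),pair(pair(0,h(unit,unit,c)),0)).
MGU = { M -> p(h(pair(0,h(unit,unit,c)),pair(0,h(unit,unit,c)),pair(pair(0,h(unit,unit,c)),0)),pair(unit,h(pair(0,h(unit,unit,c)),pair(0,h(unit,unit,c)),pair(pair(0,h(unit,unit,c)),0)))), N -> 7, P -> 7, V -> h(pair(0,h(unit,unit,c)),pair(0,h(unit,unit,c)),pair(pair(0,h(unit,unit,c)),0)), Y1 -> 7, R -> pair(0,h(unit,unit,c)) }, so V -> h(pair(0,h(unit,unit,c)),pair(0,h(unit,unit,c)),pair(pair(0,h(unit,unit,c)),0)).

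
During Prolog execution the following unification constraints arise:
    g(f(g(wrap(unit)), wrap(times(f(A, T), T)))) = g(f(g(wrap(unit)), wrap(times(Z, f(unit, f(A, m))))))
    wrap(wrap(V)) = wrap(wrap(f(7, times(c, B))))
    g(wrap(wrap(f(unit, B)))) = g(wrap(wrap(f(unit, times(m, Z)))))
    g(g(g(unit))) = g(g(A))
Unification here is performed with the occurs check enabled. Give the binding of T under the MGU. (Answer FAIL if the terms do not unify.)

f(unit, f(g(unit), m))

Decompose g/1: f(g(wrap(unit)), wrap(times(f(A, T), T))) = f(g(wrap(unit)), wrap(times(Z, f(unit, f(A, m))))).
Decompose f/2: g(wrap(unit)) = g(wrap(unit)),  wrap(times(f(A, T), T)) = wrap(times(Z, f(unit, f(A, m)))).
Delete trivial equation g(wrap(unit)) = g(wrap(unit)).
Decompose wrap/1: times(f(A, T), T) = times(Z, f(unit, f(A, m))).
Decompose times/2: f(A, T) = Z,  T = f(unit, f(A, m)).
Bind Z := f(A, T); substituting into the one remaining equation that mentions Z gives: g(wrap(wrap(f(unit, B)))) = g(wrap(wrap(f(unit, times(m, f(A, T)))))).
Bind T := f(unit, f(A, m)); substituting into the one remaining equation that mentions T gives: g(wrap(wrap(f(unit, B)))) = g(wrap(wrap(f(unit, times(m, f(A, f(unit, f(A, m)))))))). Substituting into the earlier binding gives Z := f(A, f(unit, f(A, m))).
Decompose wrap/1: wrap(V) = wrap(f(7, times(c, B))).
Decompose wrap/1: V = f(7, times(c, B)).
Bind V := f(7, times(c, B)); no other remaining equation mentions V.
Decompose g/1: wrap(wrap(f(unit, B))) = wrap(wrap(f(unit, times(m, f(A, f(unit, f(A, m))))))).
Decompose wrap/1: wrap(f(unit, B)) = wrap(f(unit, times(m, f(A, f(unit, f(A, m)))))).
Decompose wrap/1: f(unit, B) = f(unit, times(m, f(A, f(unit, f(A, m))))).
Decompose f/2: unit = unit,  B = times(m, f(A, f(unit, f(A, m)))).
Delete trivial equation unit = unit.
Bind B := times(m, f(A, f(unit, f(A, m)))); no other remaining equation mentions B. Substituting into the earlier binding gives V := f(7, times(c, times(m, f(A, f(unit, f(A, m)))))).
Decompose g/1: g(g(unit)) = g(A).
Decompose g/1: g(unit) = A.
Bind A := g(unit). Substituting into the earlier bindings gives Z := f(g(unit), f(unit, f(g(unit), m))), T := f(unit, f(g(unit), m)), V := f(7, times(c, times(m, f(g(unit), f(unit, f(g(unit), m)))))), B := times(m, f(g(unit), f(unit, f(g(unit), m)))).
MGU = { Z -> f(g(unit), f(unit, f(g(unit), m))), T -> f(unit, f(g(unit), m)), V -> f(7, times(c, times(m, f(g(unit), f(unit, f(g(unit), m)))))), B -> times(m, f(g(unit), f(unit, f(g(unit), m)))), A -> g(unit) }, so T -> f(unit, f(g(unit), m)).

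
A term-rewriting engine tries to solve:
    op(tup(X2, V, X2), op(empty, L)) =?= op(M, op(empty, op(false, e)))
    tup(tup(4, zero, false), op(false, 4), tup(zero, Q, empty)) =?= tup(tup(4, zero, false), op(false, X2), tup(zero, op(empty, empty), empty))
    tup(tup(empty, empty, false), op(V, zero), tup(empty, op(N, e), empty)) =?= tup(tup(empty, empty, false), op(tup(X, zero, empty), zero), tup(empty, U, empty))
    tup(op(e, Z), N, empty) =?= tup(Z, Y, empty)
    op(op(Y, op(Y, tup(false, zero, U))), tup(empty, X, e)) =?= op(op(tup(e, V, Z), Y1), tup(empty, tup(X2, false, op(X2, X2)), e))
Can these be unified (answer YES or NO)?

NO

Decompose op/2: tup(X2, V, X2) =?= M,  op(empty, L) =?= op(empty, op(false, e)).
Bind M := tup(X2, V, X2); no other remaining equation mentions M.
Decompose op/2: empty =?= empty,  L =?= op(false, e).
Delete trivial equation empty =?= empty.
Bind L := op(false, e); no other remaining equation mentions L.
Decompose tup/3: tup(4, zero, false) =?= tup(4, zero, false),  op(false, 4) =?= op(false, X2),  tup(zero, Q, empty) =?= tup(zero, op(empty, empty), empty).
Delete trivial equation tup(4, zero, false) =?= tup(4, zero, false).
Decompose op/2: false =?= false,  4 =?= X2.
Delete trivial equation false =?= false.
Bind X2 := 4; substituting into the one remaining equation that mentions X2 gives: op(op(Y, op(Y, tup(false, zero, U))), tup(empty, X, e)) =?= op(op(tup(e, V, Z), Y1), tup(empty, tup(4, false, op(4, 4)), e)). Substituting into the earlier binding gives M := tup(4, V, 4).
Decompose tup/3: zero =?= zero,  Q =?= op(empty, empty),  empty =?= empty.
Delete trivial equation zero =?= zero.
Bind Q := op(empty, empty); no other remaining equation mentions Q.
Delete trivial equation empty =?= empty.
Decompose tup/3: tup(empty, empty, false) =?= tup(empty, empty, false),  op(V, zero) =?= op(tup(X, zero, empty), zero),  tup(empty, op(N, e), empty) =?= tup(empty, U, empty).
Delete trivial equation tup(empty, empty, false) =?= tup(empty, empty, false).
Decompose op/2: V =?= tup(X, zero, empty),  zero =?= zero.
Bind V := tup(X, zero, empty); substituting into the one remaining equation that mentions V gives: op(op(Y, op(Y, tup(false, zero, U))), tup(empty, X, e)) =?= op(op(tup(e, tup(X, zero, empty), Z), Y1), tup(empty, tup(4, false, op(4, 4)), e)). Substituting into the earlier binding gives M := tup(4, tup(X, zero, empty), 4).
Delete trivial equation zero =?= zero.
Decompose tup/3: empty =?= empty,  op(N, e) =?= U,  empty =?= empty.
Delete trivial equation empty =?= empty.
Bind U := op(N, e); substituting into the one remaining equation that mentions U gives: op(op(Y, op(Y, tup(false, zero, op(N, e)))), tup(empty, X, e)) =?= op(op(tup(e, tup(X, zero, empty), Z), Y1), tup(empty, tup(4, false, op(4, 4)), e)).
Delete trivial equation empty =?= empty.
Decompose tup/3: op(e, Z) =?= Z,  N =?= Y,  empty =?= empty.
Occurs check fails: Z occurs in op(e, Z); the equation Z =?= op(e, Z) has no finite solution.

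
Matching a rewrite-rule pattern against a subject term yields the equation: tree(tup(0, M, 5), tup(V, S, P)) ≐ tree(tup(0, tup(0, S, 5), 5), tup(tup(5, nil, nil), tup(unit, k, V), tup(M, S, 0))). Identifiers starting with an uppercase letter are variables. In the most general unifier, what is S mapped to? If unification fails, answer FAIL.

Decompose tree/2: tup(0, M, 5) ≐ tup(0, tup(0, S, 5), 5),  tup(V, S, P) ≐ tup(tup(5, nil, nil), tup(unit, k, V), tup(M, S, 0)).
Decompose tup/3: 0 ≐ 0,  M ≐ tup(0, S, 5),  5 ≐ 5.
Delete trivial equation 0 ≐ 0.
Bind M := tup(0, S, 5); substituting into the one remaining equation that mentions M gives: tup(V, S, P) ≐ tup(tup(5, nil, nil), tup(unit, k, V), tup(tup(0, S, 5), S, 0)).
Delete trivial equation 5 ≐ 5.
Decompose tup/3: V ≐ tup(5, nil, nil),  S ≐ tup(unit, k, V),  P ≐ tup(tup(0, S, 5), S, 0).
Bind V := tup(5, nil, nil); substituting into the one remaining equation that mentions V gives: S ≐ tup(unit, k, tup(5, nil, nil)).
Bind S := tup(unit, k, tup(5, nil, nil)); substituting into the remaining equation gives: P ≐ tup(tup(0, tup(unit, k, tup(5, nil, nil)), 5), tup(unit, k, tup(5, nil, nil)), 0). Substituting into the earlier binding gives M := tup(0, tup(unit, k, tup(5, nil, nil)), 5).
Bind P := tup(tup(0, tup(unit, k, tup(5, nil, nil)), 5), tup(unit, k, tup(5, nil, nil)), 0).
MGU = { M := tup(0, tup(unit, k, tup(5, nil, nil)), 5), V := tup(5, nil, nil), S := tup(unit, k, tup(5, nil, nil)), P := tup(tup(0, tup(unit, k, tup(5, nil, nil)), 5), tup(unit, k, tup(5, nil, nil)), 0) }, so S := tup(unit, k, tup(5, nil, nil)).

tup(unit, k, tup(5, nil, nil))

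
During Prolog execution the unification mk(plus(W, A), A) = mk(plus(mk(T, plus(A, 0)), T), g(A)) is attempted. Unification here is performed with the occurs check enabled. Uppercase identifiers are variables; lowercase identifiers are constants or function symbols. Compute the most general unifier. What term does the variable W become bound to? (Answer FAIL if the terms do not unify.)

Decompose mk/2: plus(W, A) = plus(mk(T, plus(A, 0)), T),  A = g(A).
Decompose plus/2: W = mk(T, plus(A, 0)),  A = T.
Bind W := mk(T, plus(A, 0)); no other remaining equation mentions W.
Bind A := T; substituting into the remaining equation gives: T = g(T). Substituting into the earlier binding gives W := mk(T, plus(T, 0)).
Occurs check fails: T occurs in g(T); the equation T = g(T) has no finite solution.

FAIL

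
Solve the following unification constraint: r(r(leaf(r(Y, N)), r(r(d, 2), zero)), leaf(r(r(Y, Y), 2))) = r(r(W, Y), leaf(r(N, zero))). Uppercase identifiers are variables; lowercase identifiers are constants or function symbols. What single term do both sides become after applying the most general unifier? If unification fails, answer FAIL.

FAIL

Decompose r/2: r(leaf(r(Y, N)), r(r(d, 2), zero)) = r(W, Y),  leaf(r(r(Y, Y), 2)) = leaf(r(N, zero)).
Decompose r/2: leaf(r(Y, N)) = W,  r(r(d, 2), zero) = Y.
Bind W := leaf(r(Y, N)); no other remaining equation mentions W.
Bind Y := r(r(d, 2), zero); substituting into the remaining equation gives: leaf(r(r(r(r(d, 2), zero), r(r(d, 2), zero)), 2)) = leaf(r(N, zero)). Substituting into the earlier binding gives W := leaf(r(r(r(d, 2), zero), N)).
Decompose leaf/1: r(r(r(r(d, 2), zero), r(r(d, 2), zero)), 2) = r(N, zero).
Decompose r/2: r(r(r(d, 2), zero), r(r(d, 2), zero)) = N,  2 = zero.
Bind N := r(r(r(d, 2), zero), r(r(d, 2), zero)); no other remaining equation mentions N. Substituting into the earlier binding gives W := leaf(r(r(r(d, 2), zero), r(r(r(d, 2), zero), r(r(d, 2), zero)))).
Clash: constants 2 and zero differ; no unifier exists.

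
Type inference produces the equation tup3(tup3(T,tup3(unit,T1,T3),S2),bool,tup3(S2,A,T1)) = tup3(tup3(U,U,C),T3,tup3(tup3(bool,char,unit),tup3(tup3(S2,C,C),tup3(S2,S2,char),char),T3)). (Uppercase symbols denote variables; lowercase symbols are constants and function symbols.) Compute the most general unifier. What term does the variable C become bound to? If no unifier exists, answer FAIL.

Decompose tup3/3: tup3(T,tup3(unit,T1,T3),S2) = tup3(U,U,C),  bool = T3,  tup3(S2,A,T1) = tup3(tup3(bool,char,unit),tup3(tup3(S2,C,C),tup3(S2,S2,char),char),T3).
Decompose tup3/3: T = U,  tup3(unit,T1,T3) = U,  S2 = C.
Bind T := U; no other remaining equation mentions T.
Bind U := tup3(unit,T1,T3); no other remaining equation mentions U. Substituting into the earlier binding gives T := tup3(unit,T1,T3).
Bind S2 := C; substituting into the one remaining equation that mentions S2 gives: tup3(C,A,T1) = tup3(tup3(bool,char,unit),tup3(tup3(C,C,C),tup3(C,C,char),char),T3).
Bind T3 := bool; substituting into the remaining equation gives: tup3(C,A,T1) = tup3(tup3(bool,char,unit),tup3(tup3(C,C,C),tup3(C,C,char),char),bool). Substituting into the earlier bindings gives T := tup3(unit,T1,bool), U := tup3(unit,T1,bool).
Decompose tup3/3: C = tup3(bool,char,unit),  A = tup3(tup3(C,C,C),tup3(C,C,char),char),  T1 = bool.
Bind C := tup3(bool,char,unit); substituting into the one remaining equation that mentions C gives: A = tup3(tup3(tup3(bool,char,unit),tup3(bool,char,unit),tup3(bool,char,unit)),tup3(tup3(bool,char,unit),tup3(bool,char,unit),char),char). Substituting into the earlier binding gives S2 := tup3(bool,char,unit).
Bind A := tup3(tup3(tup3(bool,char,unit),tup3(bool,char,unit),tup3(bool,char,unit)),tup3(tup3(bool,char,unit),tup3(bool,char,unit),char),char); no other remaining equation mentions A.
Bind T1 := bool. Substituting into the earlier bindings gives T := tup3(unit,bool,bool), U := tup3(unit,bool,bool).
MGU = { T := tup3(unit,bool,bool), U := tup3(unit,bool,bool), S2 := tup3(bool,char,unit), T3 := bool, C := tup3(bool,char,unit), A := tup3(tup3(tup3(bool,char,unit),tup3(bool,char,unit),tup3(bool,char,unit)),tup3(tup3(bool,char,unit),tup3(bool,char,unit),char),char), T1 := bool }, so C := tup3(bool,char,unit).

tup3(bool,char,unit)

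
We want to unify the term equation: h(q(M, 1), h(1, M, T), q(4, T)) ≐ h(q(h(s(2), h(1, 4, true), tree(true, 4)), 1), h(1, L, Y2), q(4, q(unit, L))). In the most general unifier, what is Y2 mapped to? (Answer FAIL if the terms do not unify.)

q(unit, h(s(2), h(1, 4, true), tree(true, 4)))

Decompose h/3: q(M, 1) ≐ q(h(s(2), h(1, 4, true), tree(true, 4)), 1),  h(1, M, T) ≐ h(1, L, Y2),  q(4, T) ≐ q(4, q(unit, L)).
Decompose q/2: M ≐ h(s(2), h(1, 4, true), tree(true, 4)),  1 ≐ 1.
Bind M := h(s(2), h(1, 4, true), tree(true, 4)); substituting into the one remaining equation that mentions M gives: h(1, h(s(2), h(1, 4, true), tree(true, 4)), T) ≐ h(1, L, Y2).
Delete trivial equation 1 ≐ 1.
Decompose h/3: 1 ≐ 1,  h(s(2), h(1, 4, true), tree(true, 4)) ≐ L,  T ≐ Y2.
Delete trivial equation 1 ≐ 1.
Bind L := h(s(2), h(1, 4, true), tree(true, 4)); substituting into the one remaining equation that mentions L gives: q(4, T) ≐ q(4, q(unit, h(s(2), h(1, 4, true), tree(true, 4)))).
Bind T := Y2; substituting into the remaining equation gives: q(4, Y2) ≐ q(4, q(unit, h(s(2), h(1, 4, true), tree(true, 4)))).
Decompose q/2: 4 ≐ 4,  Y2 ≐ q(unit, h(s(2), h(1, 4, true), tree(true, 4))).
Delete trivial equation 4 ≐ 4.
Bind Y2 := q(unit, h(s(2), h(1, 4, true), tree(true, 4))). Substituting into the earlier binding gives T := q(unit, h(s(2), h(1, 4, true), tree(true, 4))).
MGU = { M -> h(s(2), h(1, 4, true), tree(true, 4)), L -> h(s(2), h(1, 4, true), tree(true, 4)), T -> q(unit, h(s(2), h(1, 4, true), tree(true, 4))), Y2 -> q(unit, h(s(2), h(1, 4, true), tree(true, 4))) }, so Y2 -> q(unit, h(s(2), h(1, 4, true), tree(true, 4))).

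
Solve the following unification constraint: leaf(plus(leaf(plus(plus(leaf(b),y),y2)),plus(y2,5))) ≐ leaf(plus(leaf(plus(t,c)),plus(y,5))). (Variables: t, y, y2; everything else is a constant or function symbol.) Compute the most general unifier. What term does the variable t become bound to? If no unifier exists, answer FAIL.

Decompose leaf/1: plus(leaf(plus(plus(leaf(b),y),y2)),plus(y2,5)) ≐ plus(leaf(plus(t,c)),plus(y,5)).
Decompose plus/2: leaf(plus(plus(leaf(b),y),y2)) ≐ leaf(plus(t,c)),  plus(y2,5) ≐ plus(y,5).
Decompose leaf/1: plus(plus(leaf(b),y),y2) ≐ plus(t,c).
Decompose plus/2: plus(leaf(b),y) ≐ t,  y2 ≐ c.
Bind t := plus(leaf(b),y); no other remaining equation mentions t.
Bind y2 := c; substituting into the remaining equation gives: plus(c,5) ≐ plus(y,5).
Decompose plus/2: c ≐ y,  5 ≐ 5.
Bind y := c; no other remaining equation mentions y. Substituting into the earlier binding gives t := plus(leaf(b),c).
Delete trivial equation 5 ≐ 5.
MGU = { t -> plus(leaf(b),c), y2 -> c, y -> c }, so t -> plus(leaf(b),c).

plus(leaf(b),c)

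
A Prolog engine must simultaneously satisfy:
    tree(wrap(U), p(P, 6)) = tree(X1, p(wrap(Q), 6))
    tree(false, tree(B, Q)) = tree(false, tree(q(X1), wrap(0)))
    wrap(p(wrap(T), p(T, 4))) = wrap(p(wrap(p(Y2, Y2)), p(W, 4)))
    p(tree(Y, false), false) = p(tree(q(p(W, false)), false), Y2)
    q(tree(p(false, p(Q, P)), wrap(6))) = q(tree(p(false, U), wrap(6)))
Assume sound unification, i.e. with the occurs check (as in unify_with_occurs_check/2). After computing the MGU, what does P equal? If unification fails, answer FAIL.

wrap(wrap(0))

Decompose tree/2: wrap(U) = X1,  p(P, 6) = p(wrap(Q), 6).
Bind X1 := wrap(U); substituting into the one remaining equation that mentions X1 gives: tree(false, tree(B, Q)) = tree(false, tree(q(wrap(U)), wrap(0))).
Decompose p/2: P = wrap(Q),  6 = 6.
Bind P := wrap(Q); substituting into the one remaining equation that mentions P gives: q(tree(p(false, p(Q, wrap(Q))), wrap(6))) = q(tree(p(false, U), wrap(6))).
Delete trivial equation 6 = 6.
Decompose tree/2: false = false,  tree(B, Q) = tree(q(wrap(U)), wrap(0)).
Delete trivial equation false = false.
Decompose tree/2: B = q(wrap(U)),  Q = wrap(0).
Bind B := q(wrap(U)); no other remaining equation mentions B.
Bind Q := wrap(0); substituting into the one remaining equation that mentions Q gives: q(tree(p(false, p(wrap(0), wrap(wrap(0)))), wrap(6))) = q(tree(p(false, U), wrap(6))). Substituting into the earlier binding gives P := wrap(wrap(0)).
Decompose wrap/1: p(wrap(T), p(T, 4)) = p(wrap(p(Y2, Y2)), p(W, 4)).
Decompose p/2: wrap(T) = wrap(p(Y2, Y2)),  p(T, 4) = p(W, 4).
Decompose wrap/1: T = p(Y2, Y2).
Bind T := p(Y2, Y2); substituting into the one remaining equation that mentions T gives: p(p(Y2, Y2), 4) = p(W, 4).
Decompose p/2: p(Y2, Y2) = W,  4 = 4.
Bind W := p(Y2, Y2); substituting into the one remaining equation that mentions W gives: p(tree(Y, false), false) = p(tree(q(p(p(Y2, Y2), false)), false), Y2).
Delete trivial equation 4 = 4.
Decompose p/2: tree(Y, false) = tree(q(p(p(Y2, Y2), false)), false),  false = Y2.
Decompose tree/2: Y = q(p(p(Y2, Y2), false)),  false = false.
Bind Y := q(p(p(Y2, Y2), false)); no other remaining equation mentions Y.
Delete trivial equation false = false.
Bind Y2 := false; no other remaining equation mentions Y2. Substituting into the earlier bindings gives T := p(false, false), W := p(false, false), Y := q(p(p(false, false), false)).
Decompose q/1: tree(p(false, p(wrap(0), wrap(wrap(0)))), wrap(6)) = tree(p(false, U), wrap(6)).
Decompose tree/2: p(false, p(wrap(0), wrap(wrap(0)))) = p(false, U),  wrap(6) = wrap(6).
Decompose p/2: false = false,  p(wrap(0), wrap(wrap(0))) = U.
Delete trivial equation false = false.
Bind U := p(wrap(0), wrap(wrap(0))); no other remaining equation mentions U. Substituting into the earlier bindings gives X1 := wrap(p(wrap(0), wrap(wrap(0)))), B := q(wrap(p(wrap(0), wrap(wrap(0))))).
Delete trivial equation wrap(6) = wrap(6).
MGU = { X1 ↦ wrap(p(wrap(0), wrap(wrap(0)))), P ↦ wrap(wrap(0)), B ↦ q(wrap(p(wrap(0), wrap(wrap(0))))), Q ↦ wrap(0), T ↦ p(false, false), W ↦ p(false, false), Y ↦ q(p(p(false, false), false)), Y2 ↦ false, U ↦ p(wrap(0), wrap(wrap(0))) }, so P ↦ wrap(wrap(0)).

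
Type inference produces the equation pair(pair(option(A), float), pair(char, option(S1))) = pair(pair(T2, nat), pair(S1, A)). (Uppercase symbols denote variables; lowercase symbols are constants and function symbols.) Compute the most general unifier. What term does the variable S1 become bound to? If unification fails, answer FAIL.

Decompose pair/2: pair(option(A), float) = pair(T2, nat),  pair(char, option(S1)) = pair(S1, A).
Decompose pair/2: option(A) = T2,  float = nat.
Bind T2 := option(A); no other remaining equation mentions T2.
Clash: constants float and nat differ; no unifier exists.

FAIL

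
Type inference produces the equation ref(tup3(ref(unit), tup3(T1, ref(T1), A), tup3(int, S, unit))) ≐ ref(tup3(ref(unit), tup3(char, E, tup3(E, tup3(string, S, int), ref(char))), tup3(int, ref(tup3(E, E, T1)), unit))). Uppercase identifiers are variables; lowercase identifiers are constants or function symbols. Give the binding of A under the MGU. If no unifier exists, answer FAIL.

Decompose ref/1: tup3(ref(unit), tup3(T1, ref(T1), A), tup3(int, S, unit)) ≐ tup3(ref(unit), tup3(char, E, tup3(E, tup3(string, S, int), ref(char))), tup3(int, ref(tup3(E, E, T1)), unit)).
Decompose tup3/3: ref(unit) ≐ ref(unit),  tup3(T1, ref(T1), A) ≐ tup3(char, E, tup3(E, tup3(string, S, int), ref(char))),  tup3(int, S, unit) ≐ tup3(int, ref(tup3(E, E, T1)), unit).
Delete trivial equation ref(unit) ≐ ref(unit).
Decompose tup3/3: T1 ≐ char,  ref(T1) ≐ E,  A ≐ tup3(E, tup3(string, S, int), ref(char)).
Bind T1 := char; substituting into the 2 remaining equations that mention T1 gives: ref(char) ≐ E,  tup3(int, S, unit) ≐ tup3(int, ref(tup3(E, E, char)), unit).
Bind E := ref(char); substituting into the remaining equations gives: A ≐ tup3(ref(char), tup3(string, S, int), ref(char)),  tup3(int, S, unit) ≐ tup3(int, ref(tup3(ref(char), ref(char), char)), unit).
Bind A := tup3(ref(char), tup3(string, S, int), ref(char)); no other remaining equation mentions A.
Decompose tup3/3: int ≐ int,  S ≐ ref(tup3(ref(char), ref(char), char)),  unit ≐ unit.
Delete trivial equation int ≐ int.
Bind S := ref(tup3(ref(char), ref(char), char)); no other remaining equation mentions S. Substituting into the earlier binding gives A := tup3(ref(char), tup3(string, ref(tup3(ref(char), ref(char), char)), int), ref(char)).
Delete trivial equation unit ≐ unit.
MGU = { T1 := char, E := ref(char), A := tup3(ref(char), tup3(string, ref(tup3(ref(char), ref(char), char)), int), ref(char)), S := ref(tup3(ref(char), ref(char), char)) }, so A := tup3(ref(char), tup3(string, ref(tup3(ref(char), ref(char), char)), int), ref(char)).

tup3(ref(char), tup3(string, ref(tup3(ref(char), ref(char), char)), int), ref(char))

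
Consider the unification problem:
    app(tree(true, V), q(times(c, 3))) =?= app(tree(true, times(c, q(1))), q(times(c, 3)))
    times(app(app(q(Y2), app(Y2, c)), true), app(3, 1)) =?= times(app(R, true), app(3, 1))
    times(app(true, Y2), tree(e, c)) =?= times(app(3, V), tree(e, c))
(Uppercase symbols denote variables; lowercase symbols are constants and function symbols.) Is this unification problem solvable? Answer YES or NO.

Decompose app/2: tree(true, V) =?= tree(true, times(c, q(1))),  q(times(c, 3)) =?= q(times(c, 3)).
Decompose tree/2: true =?= true,  V =?= times(c, q(1)).
Delete trivial equation true =?= true.
Bind V := times(c, q(1)); substituting into the one remaining equation that mentions V gives: times(app(true, Y2), tree(e, c)) =?= times(app(3, times(c, q(1))), tree(e, c)).
Delete trivial equation q(times(c, 3)) =?= q(times(c, 3)).
Decompose times/2: app(app(q(Y2), app(Y2, c)), true) =?= app(R, true),  app(3, 1) =?= app(3, 1).
Decompose app/2: app(q(Y2), app(Y2, c)) =?= R,  true =?= true.
Bind R := app(q(Y2), app(Y2, c)); no other remaining equation mentions R.
Delete trivial equation true =?= true.
Delete trivial equation app(3, 1) =?= app(3, 1).
Decompose times/2: app(true, Y2) =?= app(3, times(c, q(1))),  tree(e, c) =?= tree(e, c).
Decompose app/2: true =?= 3,  Y2 =?= times(c, q(1)).
Clash: constants true and 3 differ; no unifier exists.

NO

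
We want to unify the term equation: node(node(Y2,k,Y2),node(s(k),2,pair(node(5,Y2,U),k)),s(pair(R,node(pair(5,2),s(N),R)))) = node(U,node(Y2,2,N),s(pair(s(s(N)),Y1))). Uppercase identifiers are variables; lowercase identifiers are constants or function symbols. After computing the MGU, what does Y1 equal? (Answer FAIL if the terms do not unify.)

node(pair(5,2),s(pair(node(5,s(k),node(s(k),k,s(k))),k)),s(s(pair(node(5,s(k),node(s(k),k,s(k))),k))))

Decompose node/3: node(Y2,k,Y2) = U,  node(s(k),2,pair(node(5,Y2,U),k)) = node(Y2,2,N),  s(pair(R,node(pair(5,2),s(N),R))) = s(pair(s(s(N)),Y1)).
Bind U := node(Y2,k,Y2); substituting into the one remaining equation that mentions U gives: node(s(k),2,pair(node(5,Y2,node(Y2,k,Y2)),k)) = node(Y2,2,N).
Decompose node/3: s(k) = Y2,  2 = 2,  pair(node(5,Y2,node(Y2,k,Y2)),k) = N.
Bind Y2 := s(k); substituting into the one remaining equation that mentions Y2 gives: pair(node(5,s(k),node(s(k),k,s(k))),k) = N. Substituting into the earlier binding gives U := node(s(k),k,s(k)).
Delete trivial equation 2 = 2.
Bind N := pair(node(5,s(k),node(s(k),k,s(k))),k); substituting into the remaining equation gives: s(pair(R,node(pair(5,2),s(pair(node(5,s(k),node(s(k),k,s(k))),k)),R))) = s(pair(s(s(pair(node(5,s(k),node(s(k),k,s(k))),k))),Y1)).
Decompose s/1: pair(R,node(pair(5,2),s(pair(node(5,s(k),node(s(k),k,s(k))),k)),R)) = pair(s(s(pair(node(5,s(k),node(s(k),k,s(k))),k))),Y1).
Decompose pair/2: R = s(s(pair(node(5,s(k),node(s(k),k,s(k))),k))),  node(pair(5,2),s(pair(node(5,s(k),node(s(k),k,s(k))),k)),R) = Y1.
Bind R := s(s(pair(node(5,s(k),node(s(k),k,s(k))),k))); substituting into the remaining equation gives: node(pair(5,2),s(pair(node(5,s(k),node(s(k),k,s(k))),k)),s(s(pair(node(5,s(k),node(s(k),k,s(k))),k)))) = Y1.
Bind Y1 := node(pair(5,2),s(pair(node(5,s(k),node(s(k),k,s(k))),k)),s(s(pair(node(5,s(k),node(s(k),k,s(k))),k)))).
MGU = { U ↦ node(s(k),k,s(k)), Y2 ↦ s(k), N ↦ pair(node(5,s(k),node(s(k),k,s(k))),k), R ↦ s(s(pair(node(5,s(k),node(s(k),k,s(k))),k))), Y1 ↦ node(pair(5,2),s(pair(node(5,s(k),node(s(k),k,s(k))),k)),s(s(pair(node(5,s(k),node(s(k),k,s(k))),k)))) }, so Y1 ↦ node(pair(5,2),s(pair(node(5,s(k),node(s(k),k,s(k))),k)),s(s(pair(node(5,s(k),node(s(k),k,s(k))),k)))).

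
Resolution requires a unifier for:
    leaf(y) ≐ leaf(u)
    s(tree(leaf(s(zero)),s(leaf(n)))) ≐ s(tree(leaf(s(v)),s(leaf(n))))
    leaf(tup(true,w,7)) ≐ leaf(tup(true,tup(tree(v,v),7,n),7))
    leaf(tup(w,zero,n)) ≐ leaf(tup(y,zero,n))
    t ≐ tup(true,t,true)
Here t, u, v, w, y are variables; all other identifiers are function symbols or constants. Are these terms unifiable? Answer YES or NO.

Decompose leaf/1: y ≐ u.
Bind y := u; substituting into the one remaining equation that mentions y gives: leaf(tup(w,zero,n)) ≐ leaf(tup(u,zero,n)).
Decompose s/1: tree(leaf(s(zero)),s(leaf(n))) ≐ tree(leaf(s(v)),s(leaf(n))).
Decompose tree/2: leaf(s(zero)) ≐ leaf(s(v)),  s(leaf(n)) ≐ s(leaf(n)).
Decompose leaf/1: s(zero) ≐ s(v).
Decompose s/1: zero ≐ v.
Bind v := zero; substituting into the one remaining equation that mentions v gives: leaf(tup(true,w,7)) ≐ leaf(tup(true,tup(tree(zero,zero),7,n),7)).
Delete trivial equation s(leaf(n)) ≐ s(leaf(n)).
Decompose leaf/1: tup(true,w,7) ≐ tup(true,tup(tree(zero,zero),7,n),7).
Decompose tup/3: true ≐ true,  w ≐ tup(tree(zero,zero),7,n),  7 ≐ 7.
Delete trivial equation true ≐ true.
Bind w := tup(tree(zero,zero),7,n); substituting into the one remaining equation that mentions w gives: leaf(tup(tup(tree(zero,zero),7,n),zero,n)) ≐ leaf(tup(u,zero,n)).
Delete trivial equation 7 ≐ 7.
Decompose leaf/1: tup(tup(tree(zero,zero),7,n),zero,n) ≐ tup(u,zero,n).
Decompose tup/3: tup(tree(zero,zero),7,n) ≐ u,  zero ≐ zero,  n ≐ n.
Bind u := tup(tree(zero,zero),7,n); no other remaining equation mentions u. Substituting into the earlier binding gives y := tup(tree(zero,zero),7,n).
Delete trivial equation zero ≐ zero.
Delete trivial equation n ≐ n.
Occurs check fails: t occurs in tup(true,t,true); the equation t ≐ tup(true,t,true) has no finite solution.

NO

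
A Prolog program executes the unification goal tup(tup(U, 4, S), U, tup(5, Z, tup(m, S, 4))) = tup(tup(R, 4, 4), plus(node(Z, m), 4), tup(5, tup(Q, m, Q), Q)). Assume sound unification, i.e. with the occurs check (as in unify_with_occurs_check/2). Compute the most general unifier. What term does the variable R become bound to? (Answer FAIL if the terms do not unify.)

plus(node(tup(tup(m, 4, 4), m, tup(m, 4, 4)), m), 4)

Decompose tup/3: tup(U, 4, S) = tup(R, 4, 4),  U = plus(node(Z, m), 4),  tup(5, Z, tup(m, S, 4)) = tup(5, tup(Q, m, Q), Q).
Decompose tup/3: U = R,  4 = 4,  S = 4.
Bind U := R; substituting into the one remaining equation that mentions U gives: R = plus(node(Z, m), 4).
Delete trivial equation 4 = 4.
Bind S := 4; substituting into the one remaining equation that mentions S gives: tup(5, Z, tup(m, 4, 4)) = tup(5, tup(Q, m, Q), Q).
Bind R := plus(node(Z, m), 4); no other remaining equation mentions R. Substituting into the earlier binding gives U := plus(node(Z, m), 4).
Decompose tup/3: 5 = 5,  Z = tup(Q, m, Q),  tup(m, 4, 4) = Q.
Delete trivial equation 5 = 5.
Bind Z := tup(Q, m, Q); no other remaining equation mentions Z. Substituting into the earlier bindings gives U := plus(node(tup(Q, m, Q), m), 4), R := plus(node(tup(Q, m, Q), m), 4).
Bind Q := tup(m, 4, 4). Substituting into the earlier bindings gives U := plus(node(tup(tup(m, 4, 4), m, tup(m, 4, 4)), m), 4), R := plus(node(tup(tup(m, 4, 4), m, tup(m, 4, 4)), m), 4), Z := tup(tup(m, 4, 4), m, tup(m, 4, 4)).
MGU = { U = plus(node(tup(tup(m, 4, 4), m, tup(m, 4, 4)), m), 4), S = 4, R = plus(node(tup(tup(m, 4, 4), m, tup(m, 4, 4)), m), 4), Z = tup(tup(m, 4, 4), m, tup(m, 4, 4)), Q = tup(m, 4, 4) }, so R = plus(node(tup(tup(m, 4, 4), m, tup(m, 4, 4)), m), 4).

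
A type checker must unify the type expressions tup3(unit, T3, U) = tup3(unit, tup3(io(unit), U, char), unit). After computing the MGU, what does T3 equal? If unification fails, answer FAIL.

Decompose tup3/3: unit = unit,  T3 = tup3(io(unit), U, char),  U = unit.
Delete trivial equation unit = unit.
Bind T3 := tup3(io(unit), U, char); no other remaining equation mentions T3.
Bind U := unit. Substituting into the earlier binding gives T3 := tup3(io(unit), unit, char).
MGU = { T3 := tup3(io(unit), unit, char), U := unit }, so T3 := tup3(io(unit), unit, char).

tup3(io(unit), unit, char)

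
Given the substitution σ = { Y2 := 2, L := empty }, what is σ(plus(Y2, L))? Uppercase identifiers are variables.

Replace each occurrence of Y2 with 2.
Replace each occurrence of L with empty.
Result: plus(2, empty).

plus(2, empty)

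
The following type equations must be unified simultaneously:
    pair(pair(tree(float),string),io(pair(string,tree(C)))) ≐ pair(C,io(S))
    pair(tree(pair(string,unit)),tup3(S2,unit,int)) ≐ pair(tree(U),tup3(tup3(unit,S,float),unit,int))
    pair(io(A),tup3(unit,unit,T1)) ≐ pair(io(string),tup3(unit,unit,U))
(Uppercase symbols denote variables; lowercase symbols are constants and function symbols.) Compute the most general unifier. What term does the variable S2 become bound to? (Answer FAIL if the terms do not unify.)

Decompose pair/2: pair(tree(float),string) ≐ C,  io(pair(string,tree(C))) ≐ io(S).
Bind C := pair(tree(float),string); substituting into the one remaining equation that mentions C gives: io(pair(string,tree(pair(tree(float),string)))) ≐ io(S).
Decompose io/1: pair(string,tree(pair(tree(float),string))) ≐ S.
Bind S := pair(string,tree(pair(tree(float),string))); substituting into the one remaining equation that mentions S gives: pair(tree(pair(string,unit)),tup3(S2,unit,int)) ≐ pair(tree(U),tup3(tup3(unit,pair(string,tree(pair(tree(float),string))),float),unit,int)).
Decompose pair/2: tree(pair(string,unit)) ≐ tree(U),  tup3(S2,unit,int) ≐ tup3(tup3(unit,pair(string,tree(pair(tree(float),string))),float),unit,int).
Decompose tree/1: pair(string,unit) ≐ U.
Bind U := pair(string,unit); substituting into the one remaining equation that mentions U gives: pair(io(A),tup3(unit,unit,T1)) ≐ pair(io(string),tup3(unit,unit,pair(string,unit))).
Decompose tup3/3: S2 ≐ tup3(unit,pair(string,tree(pair(tree(float),string))),float),  unit ≐ unit,  int ≐ int.
Bind S2 := tup3(unit,pair(string,tree(pair(tree(float),string))),float); no other remaining equation mentions S2.
Delete trivial equation unit ≐ unit.
Delete trivial equation int ≐ int.
Decompose pair/2: io(A) ≐ io(string),  tup3(unit,unit,T1) ≐ tup3(unit,unit,pair(string,unit)).
Decompose io/1: A ≐ string.
Bind A := string; no other remaining equation mentions A.
Decompose tup3/3: unit ≐ unit,  unit ≐ unit,  T1 ≐ pair(string,unit).
Delete trivial equation unit ≐ unit.
Delete trivial equation unit ≐ unit.
Bind T1 := pair(string,unit).
MGU = { C -> pair(tree(float),string), S -> pair(string,tree(pair(tree(float),string))), U -> pair(string,unit), S2 -> tup3(unit,pair(string,tree(pair(tree(float),string))),float), A -> string, T1 -> pair(string,unit) }, so S2 -> tup3(unit,pair(string,tree(pair(tree(float),string))),float).

tup3(unit,pair(string,tree(pair(tree(float),string))),float)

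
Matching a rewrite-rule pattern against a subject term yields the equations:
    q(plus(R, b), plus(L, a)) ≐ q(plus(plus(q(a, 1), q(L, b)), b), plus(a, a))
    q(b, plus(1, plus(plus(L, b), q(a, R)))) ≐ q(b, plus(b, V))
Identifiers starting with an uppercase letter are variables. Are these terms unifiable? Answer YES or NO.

NO

Decompose q/2: plus(R, b) ≐ plus(plus(q(a, 1), q(L, b)), b),  plus(L, a) ≐ plus(a, a).
Decompose plus/2: R ≐ plus(q(a, 1), q(L, b)),  b ≐ b.
Bind R := plus(q(a, 1), q(L, b)); substituting into the one remaining equation that mentions R gives: q(b, plus(1, plus(plus(L, b), q(a, plus(q(a, 1), q(L, b)))))) ≐ q(b, plus(b, V)).
Delete trivial equation b ≐ b.
Decompose plus/2: L ≐ a,  a ≐ a.
Bind L := a; substituting into the one remaining equation that mentions L gives: q(b, plus(1, plus(plus(a, b), q(a, plus(q(a, 1), q(a, b)))))) ≐ q(b, plus(b, V)). Substituting into the earlier binding gives R := plus(q(a, 1), q(a, b)).
Delete trivial equation a ≐ a.
Decompose q/2: b ≐ b,  plus(1, plus(plus(a, b), q(a, plus(q(a, 1), q(a, b))))) ≐ plus(b, V).
Delete trivial equation b ≐ b.
Decompose plus/2: 1 ≐ b,  plus(plus(a, b), q(a, plus(q(a, 1), q(a, b)))) ≐ V.
Clash: constants 1 and b differ; no unifier exists.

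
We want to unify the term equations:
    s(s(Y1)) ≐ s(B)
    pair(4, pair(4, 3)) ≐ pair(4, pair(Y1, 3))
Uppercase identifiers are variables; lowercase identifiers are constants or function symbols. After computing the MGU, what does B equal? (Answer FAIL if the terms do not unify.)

s(4)

Decompose s/1: s(Y1) ≐ B.
Bind B := s(Y1); no other remaining equation mentions B.
Decompose pair/2: 4 ≐ 4,  pair(4, 3) ≐ pair(Y1, 3).
Delete trivial equation 4 ≐ 4.
Decompose pair/2: 4 ≐ Y1,  3 ≐ 3.
Bind Y1 := 4; no other remaining equation mentions Y1. Substituting into the earlier binding gives B := s(4).
Delete trivial equation 3 ≐ 3.
MGU = { B -> s(4), Y1 -> 4 }, so B -> s(4).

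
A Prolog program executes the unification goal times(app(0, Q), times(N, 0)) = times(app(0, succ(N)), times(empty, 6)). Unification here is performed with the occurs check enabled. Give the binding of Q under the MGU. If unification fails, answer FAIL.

Decompose times/2: app(0, Q) = app(0, succ(N)),  times(N, 0) = times(empty, 6).
Decompose app/2: 0 = 0,  Q = succ(N).
Delete trivial equation 0 = 0.
Bind Q := succ(N); no other remaining equation mentions Q.
Decompose times/2: N = empty,  0 = 6.
Bind N := empty; no other remaining equation mentions N. Substituting into the earlier binding gives Q := succ(empty).
Clash: constants 0 and 6 differ; no unifier exists.

FAIL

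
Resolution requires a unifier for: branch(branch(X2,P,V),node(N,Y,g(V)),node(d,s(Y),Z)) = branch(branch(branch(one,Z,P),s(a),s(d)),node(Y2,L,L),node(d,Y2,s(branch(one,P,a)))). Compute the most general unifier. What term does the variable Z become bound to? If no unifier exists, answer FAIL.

Decompose branch/3: branch(X2,P,V) = branch(branch(one,Z,P),s(a),s(d)),  node(N,Y,g(V)) = node(Y2,L,L),  node(d,s(Y),Z) = node(d,Y2,s(branch(one,P,a))).
Decompose branch/3: X2 = branch(one,Z,P),  P = s(a),  V = s(d).
Bind X2 := branch(one,Z,P); no other remaining equation mentions X2.
Bind P := s(a); substituting into the one remaining equation that mentions P gives: node(d,s(Y),Z) = node(d,Y2,s(branch(one,s(a),a))). Substituting into the earlier binding gives X2 := branch(one,Z,s(a)).
Bind V := s(d); substituting into the one remaining equation that mentions V gives: node(N,Y,g(s(d))) = node(Y2,L,L).
Decompose node/3: N = Y2,  Y = L,  g(s(d)) = L.
Bind N := Y2; no other remaining equation mentions N.
Bind Y := L; substituting into the one remaining equation that mentions Y gives: node(d,s(L),Z) = node(d,Y2,s(branch(one,s(a),a))).
Bind L := g(s(d)); substituting into the remaining equation gives: node(d,s(g(s(d))),Z) = node(d,Y2,s(branch(one,s(a),a))). Substituting into the earlier binding gives Y := g(s(d)).
Decompose node/3: d = d,  s(g(s(d))) = Y2,  Z = s(branch(one,s(a),a)).
Delete trivial equation d = d.
Bind Y2 := s(g(s(d))); no other remaining equation mentions Y2. Substituting into the earlier binding gives N := s(g(s(d))).
Bind Z := s(branch(one,s(a),a)). Substituting into the earlier binding gives X2 := branch(one,s(branch(one,s(a),a)),s(a)).
MGU = { X2 -> branch(one,s(branch(one,s(a),a)),s(a)), P -> s(a), V -> s(d), N -> s(g(s(d))), Y -> g(s(d)), L -> g(s(d)), Y2 -> s(g(s(d))), Z -> s(branch(one,s(a),a)) }, so Z -> s(branch(one,s(a),a)).

s(branch(one,s(a),a))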